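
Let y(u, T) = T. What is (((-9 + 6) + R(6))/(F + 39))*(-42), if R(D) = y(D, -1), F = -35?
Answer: 42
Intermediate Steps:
R(D) = -1
(((-9 + 6) + R(6))/(F + 39))*(-42) = (((-9 + 6) - 1)/(-35 + 39))*(-42) = ((-3 - 1)/4)*(-42) = -4*1/4*(-42) = -1*(-42) = 42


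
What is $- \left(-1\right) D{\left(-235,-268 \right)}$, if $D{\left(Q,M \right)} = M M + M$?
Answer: $71556$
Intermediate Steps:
$D{\left(Q,M \right)} = M + M^{2}$ ($D{\left(Q,M \right)} = M^{2} + M = M + M^{2}$)
$- \left(-1\right) D{\left(-235,-268 \right)} = - \left(-1\right) \left(- 268 \left(1 - 268\right)\right) = - \left(-1\right) \left(\left(-268\right) \left(-267\right)\right) = - \left(-1\right) 71556 = \left(-1\right) \left(-71556\right) = 71556$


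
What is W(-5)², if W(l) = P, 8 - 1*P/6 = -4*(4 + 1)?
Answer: 28224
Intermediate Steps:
P = 168 (P = 48 - (-24)*(4 + 1) = 48 - (-24)*5 = 48 - 6*(-20) = 48 + 120 = 168)
W(l) = 168
W(-5)² = 168² = 28224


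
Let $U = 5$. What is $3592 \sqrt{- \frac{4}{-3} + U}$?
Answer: $\frac{3592 \sqrt{57}}{3} \approx 9039.7$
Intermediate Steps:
$3592 \sqrt{- \frac{4}{-3} + U} = 3592 \sqrt{- \frac{4}{-3} + 5} = 3592 \sqrt{\left(-4\right) \left(- \frac{1}{3}\right) + 5} = 3592 \sqrt{\frac{4}{3} + 5} = 3592 \sqrt{\frac{19}{3}} = 3592 \frac{\sqrt{57}}{3} = \frac{3592 \sqrt{57}}{3}$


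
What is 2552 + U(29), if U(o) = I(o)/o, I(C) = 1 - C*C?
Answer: 73168/29 ≈ 2523.0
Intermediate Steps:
I(C) = 1 - C²
U(o) = (1 - o²)/o
2552 + U(29) = 2552 + (1/29 - 1*29) = 2552 + (1/29 - 29) = 2552 - 840/29 = 73168/29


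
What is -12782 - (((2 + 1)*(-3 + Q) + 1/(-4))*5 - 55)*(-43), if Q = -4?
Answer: -78863/4 ≈ -19716.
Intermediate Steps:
-12782 - (((2 + 1)*(-3 + Q) + 1/(-4))*5 - 55)*(-43) = -12782 - (((2 + 1)*(-3 - 4) + 1/(-4))*5 - 55)*(-43) = -12782 - ((3*(-7) - ¼)*5 - 55)*(-43) = -12782 - ((-21 - ¼)*5 - 55)*(-43) = -12782 - (-85/4*5 - 55)*(-43) = -12782 - (-425/4 - 55)*(-43) = -12782 - (-645)*(-43)/4 = -12782 - 1*27735/4 = -12782 - 27735/4 = -78863/4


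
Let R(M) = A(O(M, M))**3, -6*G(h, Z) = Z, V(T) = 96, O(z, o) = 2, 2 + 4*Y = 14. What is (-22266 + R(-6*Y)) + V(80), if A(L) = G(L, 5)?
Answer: -4788845/216 ≈ -22171.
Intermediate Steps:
Y = 3 (Y = -1/2 + (1/4)*14 = -1/2 + 7/2 = 3)
G(h, Z) = -Z/6
A(L) = -5/6 (A(L) = -1/6*5 = -5/6)
R(M) = -125/216 (R(M) = (-5/6)**3 = -125/216)
(-22266 + R(-6*Y)) + V(80) = (-22266 - 125/216) + 96 = -4809581/216 + 96 = -4788845/216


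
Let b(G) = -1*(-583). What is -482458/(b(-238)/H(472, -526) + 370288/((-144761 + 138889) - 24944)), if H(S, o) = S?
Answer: 219294529488/4900319 ≈ 44751.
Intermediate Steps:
b(G) = 583
-482458/(b(-238)/H(472, -526) + 370288/((-144761 + 138889) - 24944)) = -482458/(583/472 + 370288/((-144761 + 138889) - 24944)) = -482458/(583*(1/472) + 370288/(-5872 - 24944)) = -482458/(583/472 + 370288/(-30816)) = -482458/(583/472 + 370288*(-1/30816)) = -482458/(583/472 - 23143/1926) = -482458/(-4900319/454536) = -482458*(-454536/4900319) = 219294529488/4900319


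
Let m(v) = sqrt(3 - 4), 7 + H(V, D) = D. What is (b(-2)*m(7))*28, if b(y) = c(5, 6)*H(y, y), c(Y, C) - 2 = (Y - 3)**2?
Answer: -1512*I ≈ -1512.0*I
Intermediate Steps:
H(V, D) = -7 + D
c(Y, C) = 2 + (-3 + Y)**2 (c(Y, C) = 2 + (Y - 3)**2 = 2 + (-3 + Y)**2)
b(y) = -42 + 6*y (b(y) = (2 + (-3 + 5)**2)*(-7 + y) = (2 + 2**2)*(-7 + y) = (2 + 4)*(-7 + y) = 6*(-7 + y) = -42 + 6*y)
m(v) = I (m(v) = sqrt(-1) = I)
(b(-2)*m(7))*28 = ((-42 + 6*(-2))*I)*28 = ((-42 - 12)*I)*28 = -54*I*28 = -1512*I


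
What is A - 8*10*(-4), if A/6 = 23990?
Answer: 144260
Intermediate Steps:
A = 143940 (A = 6*23990 = 143940)
A - 8*10*(-4) = 143940 - 8*10*(-4) = 143940 - 80*(-4) = 143940 - 1*(-320) = 143940 + 320 = 144260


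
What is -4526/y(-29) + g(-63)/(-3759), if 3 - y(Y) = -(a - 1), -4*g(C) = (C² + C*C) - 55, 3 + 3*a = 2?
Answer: -204119393/75180 ≈ -2715.1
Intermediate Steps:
a = -⅓ (a = -1 + (⅓)*2 = -1 + ⅔ = -⅓ ≈ -0.33333)
g(C) = 55/4 - C²/2 (g(C) = -((C² + C*C) - 55)/4 = -((C² + C²) - 55)/4 = -(2*C² - 55)/4 = -(-55 + 2*C²)/4 = 55/4 - C²/2)
y(Y) = 5/3 (y(Y) = 3 - (-1)*(-⅓ - 1) = 3 - (-1)*(-4)/3 = 3 - 1*4/3 = 3 - 4/3 = 5/3)
-4526/y(-29) + g(-63)/(-3759) = -4526/5/3 + (55/4 - ½*(-63)²)/(-3759) = -4526*⅗ + (55/4 - ½*3969)*(-1/3759) = -13578/5 + (55/4 - 3969/2)*(-1/3759) = -13578/5 - 7883/4*(-1/3759) = -13578/5 + 7883/15036 = -204119393/75180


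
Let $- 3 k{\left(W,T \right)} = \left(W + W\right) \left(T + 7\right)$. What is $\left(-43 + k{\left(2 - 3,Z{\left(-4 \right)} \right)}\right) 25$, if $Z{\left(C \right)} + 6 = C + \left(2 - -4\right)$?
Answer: $-1025$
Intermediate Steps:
$Z{\left(C \right)} = C$ ($Z{\left(C \right)} = -6 + \left(C + \left(2 - -4\right)\right) = -6 + \left(C + \left(2 + 4\right)\right) = -6 + \left(C + 6\right) = -6 + \left(6 + C\right) = C$)
$k{\left(W,T \right)} = - \frac{2 W \left(7 + T\right)}{3}$ ($k{\left(W,T \right)} = - \frac{\left(W + W\right) \left(T + 7\right)}{3} = - \frac{2 W \left(7 + T\right)}{3}$)
$\left(-43 + k{\left(2 - 3,Z{\left(-4 \right)} \right)}\right) 25 = \left(-43 - \frac{2 \left(2 - 3\right) \left(7 - 4\right)}{3}\right) 25 = \left(-43 - \frac{2}{3} \left(2 - 3\right) 3\right) 25 = \left(-43 - \left(- \frac{2}{3}\right) 3\right) 25 = \left(-43 + 2\right) 25 = \left(-41\right) 25 = -1025$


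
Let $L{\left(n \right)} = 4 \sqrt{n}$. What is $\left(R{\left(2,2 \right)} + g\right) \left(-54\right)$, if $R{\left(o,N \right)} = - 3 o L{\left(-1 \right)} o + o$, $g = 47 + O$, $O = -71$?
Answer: $1188 + 2592 i \approx 1188.0 + 2592.0 i$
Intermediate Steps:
$g = -24$ ($g = 47 - 71 = -24$)
$R{\left(o,N \right)} = o - 12 i o^{2}$ ($R{\left(o,N \right)} = - 3 o 4 \sqrt{-1} o + o = - 3 o 4 i o + o = - 12 i o o + o = - 12 i o^{2} + o = o - 12 i o^{2}$)
$\left(R{\left(2,2 \right)} + g\right) \left(-54\right) = \left(2 \left(1 - 12 i 2\right) - 24\right) \left(-54\right) = \left(2 \left(1 - 24 i\right) - 24\right) \left(-54\right) = \left(\left(2 - 48 i\right) - 24\right) \left(-54\right) = \left(-22 - 48 i\right) \left(-54\right) = 1188 + 2592 i$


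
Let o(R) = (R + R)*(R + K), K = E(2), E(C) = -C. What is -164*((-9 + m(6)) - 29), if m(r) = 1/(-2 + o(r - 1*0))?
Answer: 143254/23 ≈ 6228.4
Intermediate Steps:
K = -2 (K = -1*2 = -2)
o(R) = 2*R*(-2 + R) (o(R) = (R + R)*(R - 2) = (2*R)*(-2 + R) = 2*R*(-2 + R))
m(r) = 1/(-2 + 2*r*(-2 + r)) (m(r) = 1/(-2 + 2*(r - 1*0)*(-2 + (r - 1*0))) = 1/(-2 + 2*(r + 0)*(-2 + (r + 0))) = 1/(-2 + 2*r*(-2 + r)))
-164*((-9 + m(6)) - 29) = -164*((-9 + 1/(2*(-1 + 6*(-2 + 6)))) - 29) = -164*((-9 + 1/(2*(-1 + 6*4))) - 29) = -164*((-9 + 1/(2*(-1 + 24))) - 29) = -164*((-9 + (1/2)/23) - 29) = -164*((-9 + (1/2)*(1/23)) - 29) = -164*((-9 + 1/46) - 29) = -164*(-413/46 - 29) = -164*(-1747/46) = 143254/23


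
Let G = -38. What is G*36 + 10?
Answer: -1358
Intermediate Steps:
G*36 + 10 = -38*36 + 10 = -1368 + 10 = -1358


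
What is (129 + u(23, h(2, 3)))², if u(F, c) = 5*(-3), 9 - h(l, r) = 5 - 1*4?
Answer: 12996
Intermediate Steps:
h(l, r) = 8 (h(l, r) = 9 - (5 - 1*4) = 9 - (5 - 4) = 9 - 1*1 = 9 - 1 = 8)
u(F, c) = -15
(129 + u(23, h(2, 3)))² = (129 - 15)² = 114² = 12996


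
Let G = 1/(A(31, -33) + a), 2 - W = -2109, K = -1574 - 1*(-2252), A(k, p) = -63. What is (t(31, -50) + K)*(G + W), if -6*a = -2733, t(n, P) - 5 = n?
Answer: 1183195818/785 ≈ 1.5073e+6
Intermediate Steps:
t(n, P) = 5 + n
a = 911/2 (a = -⅙*(-2733) = 911/2 ≈ 455.50)
K = 678 (K = -1574 + 2252 = 678)
W = 2111 (W = 2 - 1*(-2109) = 2 + 2109 = 2111)
G = 2/785 (G = 1/(-63 + 911/2) = 1/(785/2) = 2/785 ≈ 0.0025478)
(t(31, -50) + K)*(G + W) = ((5 + 31) + 678)*(2/785 + 2111) = (36 + 678)*(1657137/785) = 714*(1657137/785) = 1183195818/785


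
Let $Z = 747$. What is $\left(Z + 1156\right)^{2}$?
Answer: $3621409$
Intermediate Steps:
$\left(Z + 1156\right)^{2} = \left(747 + 1156\right)^{2} = 1903^{2} = 3621409$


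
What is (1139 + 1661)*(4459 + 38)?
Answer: 12591600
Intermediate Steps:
(1139 + 1661)*(4459 + 38) = 2800*4497 = 12591600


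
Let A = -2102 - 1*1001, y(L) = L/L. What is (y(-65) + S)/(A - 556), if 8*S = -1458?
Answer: 725/14636 ≈ 0.049535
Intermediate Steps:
S = -729/4 (S = (⅛)*(-1458) = -729/4 ≈ -182.25)
y(L) = 1
A = -3103 (A = -2102 - 1001 = -3103)
(y(-65) + S)/(A - 556) = (1 - 729/4)/(-3103 - 556) = -725/4/(-3659) = -725/4*(-1/3659) = 725/14636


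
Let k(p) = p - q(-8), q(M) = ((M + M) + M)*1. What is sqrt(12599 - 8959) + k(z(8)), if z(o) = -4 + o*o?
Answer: 84 + 2*sqrt(910) ≈ 144.33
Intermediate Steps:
z(o) = -4 + o**2
q(M) = 3*M (q(M) = (2*M + M)*1 = (3*M)*1 = 3*M)
k(p) = 24 + p (k(p) = p - 3*(-8) = p - 1*(-24) = p + 24 = 24 + p)
sqrt(12599 - 8959) + k(z(8)) = sqrt(12599 - 8959) + (24 + (-4 + 8**2)) = sqrt(3640) + (24 + (-4 + 64)) = 2*sqrt(910) + (24 + 60) = 2*sqrt(910) + 84 = 84 + 2*sqrt(910)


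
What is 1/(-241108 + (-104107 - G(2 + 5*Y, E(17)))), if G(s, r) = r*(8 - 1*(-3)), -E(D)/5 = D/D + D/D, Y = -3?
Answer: -1/345105 ≈ -2.8977e-6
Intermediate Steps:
E(D) = -10 (E(D) = -5*(D/D + D/D) = -5*(1 + 1) = -5*2 = -10)
G(s, r) = 11*r (G(s, r) = r*(8 + 3) = r*11 = 11*r)
1/(-241108 + (-104107 - G(2 + 5*Y, E(17)))) = 1/(-241108 + (-104107 - 11*(-10))) = 1/(-241108 + (-104107 - 1*(-110))) = 1/(-241108 + (-104107 + 110)) = 1/(-241108 - 103997) = 1/(-345105) = -1/345105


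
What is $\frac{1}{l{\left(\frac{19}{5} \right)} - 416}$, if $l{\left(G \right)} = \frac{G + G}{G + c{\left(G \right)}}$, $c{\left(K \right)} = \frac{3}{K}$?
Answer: $- \frac{218}{90327} \approx -0.0024135$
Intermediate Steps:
$l{\left(G \right)} = \frac{2 G}{G + \frac{3}{G}}$ ($l{\left(G \right)} = \frac{G + G}{G + \frac{3}{G}} = \frac{2 G}{G + \frac{3}{G}}$)
$\frac{1}{l{\left(\frac{19}{5} \right)} - 416} = \frac{1}{\frac{2 \left(\frac{19}{5}\right)^{2}}{3 + \left(\frac{19}{5}\right)^{2}} - 416} = \frac{1}{2 \cdot \frac{361}{25} \frac{1}{3 + \frac{361}{25}} - 416} = \frac{1}{2 \cdot \frac{361}{25} \frac{1}{\frac{436}{25}} - 416} = \frac{1}{2 \cdot \frac{361}{25} \cdot \frac{25}{436} - 416} = \frac{1}{\frac{361}{218} - 416} = \frac{1}{- \frac{90327}{218}} = - \frac{218}{90327}$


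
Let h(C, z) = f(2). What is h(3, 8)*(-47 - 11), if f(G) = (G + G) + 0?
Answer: -232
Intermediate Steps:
f(G) = 2*G (f(G) = 2*G + 0 = 2*G)
h(C, z) = 4 (h(C, z) = 2*2 = 4)
h(3, 8)*(-47 - 11) = 4*(-47 - 11) = 4*(-58) = -232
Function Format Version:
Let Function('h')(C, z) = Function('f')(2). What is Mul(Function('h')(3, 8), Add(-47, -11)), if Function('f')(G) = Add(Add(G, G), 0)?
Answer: -232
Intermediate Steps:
Function('f')(G) = Mul(2, G) (Function('f')(G) = Add(Mul(2, G), 0) = Mul(2, G))
Function('h')(C, z) = 4 (Function('h')(C, z) = Mul(2, 2) = 4)
Mul(Function('h')(3, 8), Add(-47, -11)) = Mul(4, Add(-47, -11)) = Mul(4, -58) = -232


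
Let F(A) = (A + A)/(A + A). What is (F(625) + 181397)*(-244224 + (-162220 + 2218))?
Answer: -73325787948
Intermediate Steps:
F(A) = 1 (F(A) = (2*A)/((2*A)) = (2*A)*(1/(2*A)) = 1)
(F(625) + 181397)*(-244224 + (-162220 + 2218)) = (1 + 181397)*(-244224 + (-162220 + 2218)) = 181398*(-244224 - 160002) = 181398*(-404226) = -73325787948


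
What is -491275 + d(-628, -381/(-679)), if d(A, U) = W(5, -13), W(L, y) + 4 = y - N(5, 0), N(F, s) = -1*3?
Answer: -491289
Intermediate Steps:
N(F, s) = -3
W(L, y) = -1 + y (W(L, y) = -4 + (y - 1*(-3)) = -4 + (y + 3) = -4 + (3 + y) = -1 + y)
d(A, U) = -14 (d(A, U) = -1 - 13 = -14)
-491275 + d(-628, -381/(-679)) = -491275 - 14 = -491289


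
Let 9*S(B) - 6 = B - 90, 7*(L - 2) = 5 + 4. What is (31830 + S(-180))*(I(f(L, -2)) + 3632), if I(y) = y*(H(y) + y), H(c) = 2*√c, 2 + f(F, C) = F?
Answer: 16986230698/147 + 1717236*√7/49 ≈ 1.1565e+8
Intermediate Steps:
L = 23/7 (L = 2 + (5 + 4)/7 = 2 + (⅐)*9 = 2 + 9/7 = 23/7 ≈ 3.2857)
S(B) = -28/3 + B/9 (S(B) = ⅔ + (B - 90)/9 = ⅔ + (-90 + B)/9 = ⅔ + (-10 + B/9) = -28/3 + B/9)
f(F, C) = -2 + F
I(y) = y*(y + 2*√y) (I(y) = y*(2*√y + y) = y*(y + 2*√y))
(31830 + S(-180))*(I(f(L, -2)) + 3632) = (31830 + (-28/3 + (⅑)*(-180)))*((-2 + 23/7)*((-2 + 23/7) + 2*√(-2 + 23/7)) + 3632) = (31830 + (-28/3 - 20))*(9*(9/7 + 2*√(9/7))/7 + 3632) = (31830 - 88/3)*(9*(9/7 + 2*(3*√7/7))/7 + 3632) = 95402*(9*(9/7 + 6*√7/7)/7 + 3632)/3 = 95402*((81/49 + 54*√7/49) + 3632)/3 = 95402*(178049/49 + 54*√7/49)/3 = 16986230698/147 + 1717236*√7/49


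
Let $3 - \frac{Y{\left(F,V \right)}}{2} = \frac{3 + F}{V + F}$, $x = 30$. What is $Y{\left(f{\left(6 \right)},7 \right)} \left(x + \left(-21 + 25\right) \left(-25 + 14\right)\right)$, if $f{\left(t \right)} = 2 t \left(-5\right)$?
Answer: $- \frac{2856}{53} \approx -53.887$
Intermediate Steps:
$f{\left(t \right)} = - 10 t$
$Y{\left(F,V \right)} = 6 - \frac{2 \left(3 + F\right)}{F + V}$ ($Y{\left(F,V \right)} = 6 - 2 \frac{3 + F}{V + F} = 6 - 2 \frac{3 + F}{F + V} = 6 - \frac{2 \left(3 + F\right)}{F + V}$)
$Y{\left(f{\left(6 \right)},7 \right)} \left(x + \left(-21 + 25\right) \left(-25 + 14\right)\right) = \frac{2 \left(-3 + 2 \left(\left(-10\right) 6\right) + 3 \cdot 7\right)}{\left(-10\right) 6 + 7} \left(30 + \left(-21 + 25\right) \left(-25 + 14\right)\right) = \frac{2 \left(-3 + 2 \left(-60\right) + 21\right)}{-60 + 7} \left(30 + 4 \left(-11\right)\right) = \frac{2 \left(-3 - 120 + 21\right)}{-53} \left(30 - 44\right) = 2 \left(- \frac{1}{53}\right) \left(-102\right) \left(-14\right) = \frac{204}{53} \left(-14\right) = - \frac{2856}{53}$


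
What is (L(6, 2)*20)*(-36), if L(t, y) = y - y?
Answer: 0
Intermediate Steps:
L(t, y) = 0
(L(6, 2)*20)*(-36) = (0*20)*(-36) = 0*(-36) = 0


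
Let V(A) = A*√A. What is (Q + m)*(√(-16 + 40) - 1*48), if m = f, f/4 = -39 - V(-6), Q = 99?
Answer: 2736 + 288*I + √6*(-114 - 1152*I) ≈ 2456.8 - 2533.8*I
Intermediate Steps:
V(A) = A^(3/2)
f = -156 + 24*I*√6 (f = 4*(-39 - (-6)^(3/2)) = 4*(-39 - (-6)*I*√6) = 4*(-39 + 6*I*√6) = -156 + 24*I*√6 ≈ -156.0 + 58.788*I)
m = -156 + 24*I*√6 ≈ -156.0 + 58.788*I
(Q + m)*(√(-16 + 40) - 1*48) = (99 + (-156 + 24*I*√6))*(√(-16 + 40) - 1*48) = (-57 + 24*I*√6)*(√24 - 48) = (-57 + 24*I*√6)*(2*√6 - 48) = (-57 + 24*I*√6)*(-48 + 2*√6)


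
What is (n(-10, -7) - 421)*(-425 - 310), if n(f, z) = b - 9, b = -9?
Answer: 322665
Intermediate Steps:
n(f, z) = -18 (n(f, z) = -9 - 9 = -18)
(n(-10, -7) - 421)*(-425 - 310) = (-18 - 421)*(-425 - 310) = -439*(-735) = 322665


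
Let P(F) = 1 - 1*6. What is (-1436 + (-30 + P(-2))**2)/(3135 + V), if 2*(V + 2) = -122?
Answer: -211/3072 ≈ -0.068685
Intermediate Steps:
V = -63 (V = -2 + (1/2)*(-122) = -2 - 61 = -63)
P(F) = -5 (P(F) = 1 - 6 = -5)
(-1436 + (-30 + P(-2))**2)/(3135 + V) = (-1436 + (-30 - 5)**2)/(3135 - 63) = (-1436 + (-35)**2)/3072 = (-1436 + 1225)*(1/3072) = -211*1/3072 = -211/3072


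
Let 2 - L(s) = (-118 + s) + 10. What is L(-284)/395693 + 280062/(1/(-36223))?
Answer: -4014181168547024/395693 ≈ -1.0145e+10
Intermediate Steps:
L(s) = 110 - s (L(s) = 2 - ((-118 + s) + 10) = 2 - (-108 + s) = 2 + (108 - s) = 110 - s)
L(-284)/395693 + 280062/(1/(-36223)) = (110 - 1*(-284))/395693 + 280062/(1/(-36223)) = (110 + 284)*(1/395693) + 280062/(-1/36223) = 394*(1/395693) + 280062*(-36223) = 394/395693 - 10144685826 = -4014181168547024/395693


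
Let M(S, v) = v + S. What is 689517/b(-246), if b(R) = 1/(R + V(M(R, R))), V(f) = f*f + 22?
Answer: 166752791280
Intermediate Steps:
M(S, v) = S + v
V(f) = 22 + f**2 (V(f) = f**2 + 22 = 22 + f**2)
b(R) = 1/(22 + R + 4*R**2) (b(R) = 1/(R + (22 + (R + R)**2)) = 1/(R + (22 + (2*R)**2)) = 1/(R + (22 + 4*R**2)) = 1/(22 + R + 4*R**2))
689517/b(-246) = 689517/(1/(22 - 246 + 4*(-246)**2)) = 689517/(1/(22 - 246 + 4*60516)) = 689517/(1/(22 - 246 + 242064)) = 689517/(1/241840) = 689517*241840 = 166752791280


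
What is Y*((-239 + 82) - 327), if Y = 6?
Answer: -2904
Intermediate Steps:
Y*((-239 + 82) - 327) = 6*((-239 + 82) - 327) = 6*(-157 - 327) = 6*(-484) = -2904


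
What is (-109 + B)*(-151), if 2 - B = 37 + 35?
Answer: 27029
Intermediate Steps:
B = -70 (B = 2 - (37 + 35) = 2 - 1*72 = 2 - 72 = -70)
(-109 + B)*(-151) = (-109 - 70)*(-151) = -179*(-151) = 27029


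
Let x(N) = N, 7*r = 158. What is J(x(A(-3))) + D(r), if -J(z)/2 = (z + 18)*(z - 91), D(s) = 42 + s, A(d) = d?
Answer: 20192/7 ≈ 2884.6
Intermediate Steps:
r = 158/7 (r = (⅐)*158 = 158/7 ≈ 22.571)
J(z) = -2*(-91 + z)*(18 + z) (J(z) = -2*(z + 18)*(z - 91) = -2*(18 + z)*(-91 + z) = -2*(-91 + z)*(18 + z))
J(x(A(-3))) + D(r) = (3276 - 2*(-3)² + 146*(-3)) + (42 + 158/7) = (3276 - 2*9 - 438) + 452/7 = (3276 - 18 - 438) + 452/7 = 2820 + 452/7 = 20192/7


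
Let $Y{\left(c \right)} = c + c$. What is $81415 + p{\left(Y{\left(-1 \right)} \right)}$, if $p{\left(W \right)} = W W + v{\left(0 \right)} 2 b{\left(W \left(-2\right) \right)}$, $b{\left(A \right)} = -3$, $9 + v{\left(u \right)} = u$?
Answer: $81473$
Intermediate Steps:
$Y{\left(c \right)} = 2 c$
$v{\left(u \right)} = -9 + u$
$p{\left(W \right)} = 54 + W^{2}$ ($p{\left(W \right)} = W W + \left(-9 + 0\right) 2 \left(-3\right) = W^{2} + \left(-9\right) 2 \left(-3\right) = W^{2} - -54 = W^{2} + 54 = 54 + W^{2}$)
$81415 + p{\left(Y{\left(-1 \right)} \right)} = 81415 + \left(54 + \left(2 \left(-1\right)\right)^{2}\right) = 81415 + \left(54 + \left(-2\right)^{2}\right) = 81415 + \left(54 + 4\right) = 81415 + 58 = 81473$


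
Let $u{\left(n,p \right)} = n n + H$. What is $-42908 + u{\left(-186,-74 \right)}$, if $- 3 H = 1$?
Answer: $- \frac{24937}{3} \approx -8312.3$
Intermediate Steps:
$H = - \frac{1}{3}$ ($H = \left(- \frac{1}{3}\right) 1 = - \frac{1}{3} \approx -0.33333$)
$u{\left(n,p \right)} = - \frac{1}{3} + n^{2}$ ($u{\left(n,p \right)} = n n - \frac{1}{3} = n^{2} - \frac{1}{3} = - \frac{1}{3} + n^{2}$)
$-42908 + u{\left(-186,-74 \right)} = -42908 - \left(\frac{1}{3} - \left(-186\right)^{2}\right) = -42908 + \left(- \frac{1}{3} + 34596\right) = -42908 + \frac{103787}{3} = - \frac{24937}{3}$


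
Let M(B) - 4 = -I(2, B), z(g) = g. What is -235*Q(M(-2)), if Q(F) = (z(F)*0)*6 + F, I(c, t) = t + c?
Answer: -940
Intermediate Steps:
I(c, t) = c + t
M(B) = 2 - B (M(B) = 4 - (2 + B) = 4 + (-2 - B) = 2 - B)
Q(F) = F (Q(F) = (F*0)*6 + F = 0*6 + F = 0 + F = F)
-235*Q(M(-2)) = -235*(2 - 1*(-2)) = -235*(2 + 2) = -235*4 = -940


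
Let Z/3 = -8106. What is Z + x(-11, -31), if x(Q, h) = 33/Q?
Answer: -24321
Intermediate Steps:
Z = -24318 (Z = 3*(-8106) = -24318)
Z + x(-11, -31) = -24318 + 33/(-11) = -24318 + 33*(-1/11) = -24318 - 3 = -24321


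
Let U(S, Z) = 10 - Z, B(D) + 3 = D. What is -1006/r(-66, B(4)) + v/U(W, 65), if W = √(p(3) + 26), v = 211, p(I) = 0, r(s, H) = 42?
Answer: -32096/1155 ≈ -27.789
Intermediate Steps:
B(D) = -3 + D
W = √26 (W = √(0 + 26) = √26 ≈ 5.0990)
-1006/r(-66, B(4)) + v/U(W, 65) = -1006/42 + 211/(10 - 1*65) = -1006*1/42 + 211/(10 - 65) = -503/21 + 211/(-55) = -503/21 + 211*(-1/55) = -503/21 - 211/55 = -32096/1155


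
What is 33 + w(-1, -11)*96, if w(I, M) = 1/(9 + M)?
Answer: -15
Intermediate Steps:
33 + w(-1, -11)*96 = 33 + 96/(9 - 11) = 33 + 96/(-2) = 33 - 1/2*96 = 33 - 48 = -15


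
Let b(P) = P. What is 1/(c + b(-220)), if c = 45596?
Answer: 1/45376 ≈ 2.2038e-5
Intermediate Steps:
1/(c + b(-220)) = 1/(45596 - 220) = 1/45376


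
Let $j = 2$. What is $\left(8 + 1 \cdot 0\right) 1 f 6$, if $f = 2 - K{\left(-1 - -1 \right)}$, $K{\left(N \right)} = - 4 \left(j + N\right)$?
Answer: $480$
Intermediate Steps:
$K{\left(N \right)} = -8 - 4 N$ ($K{\left(N \right)} = - 4 \left(2 + N\right) = -8 - 4 N$)
$f = 10$ ($f = 2 - \left(-8 - 4 \left(-1 - -1\right)\right) = 2 - \left(-8 - 4 \left(-1 + 1\right)\right) = 2 - \left(-8 - 0\right) = 2 - \left(-8 + 0\right) = 2 - -8 = 2 + 8 = 10$)
$\left(8 + 1 \cdot 0\right) 1 f 6 = \left(8 + 1 \cdot 0\right) 1 \cdot 10 \cdot 6 = \left(8 + 0\right) 10 \cdot 6 = 8 \cdot 60 = 480$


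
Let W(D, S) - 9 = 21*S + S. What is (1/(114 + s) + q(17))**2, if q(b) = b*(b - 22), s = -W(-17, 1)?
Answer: 49758916/6889 ≈ 7223.0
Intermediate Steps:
W(D, S) = 9 + 22*S (W(D, S) = 9 + (21*S + S) = 9 + 22*S)
s = -31 (s = -(9 + 22*1) = -(9 + 22) = -1*31 = -31)
q(b) = b*(-22 + b)
(1/(114 + s) + q(17))**2 = (1/(114 - 31) + 17*(-22 + 17))**2 = (1/83 + 17*(-5))**2 = (1/83 - 85)**2 = (-7054/83)**2 = 49758916/6889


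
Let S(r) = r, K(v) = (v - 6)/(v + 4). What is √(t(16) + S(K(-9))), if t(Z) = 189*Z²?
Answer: 127*√3 ≈ 219.97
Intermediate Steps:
K(v) = (-6 + v)/(4 + v)
√(t(16) + S(K(-9))) = √(189*16² + (-6 - 9)/(4 - 9)) = √(189*256 - 15/(-5)) = √(48384 - ⅕*(-15)) = √(48384 + 3) = √48387 = 127*√3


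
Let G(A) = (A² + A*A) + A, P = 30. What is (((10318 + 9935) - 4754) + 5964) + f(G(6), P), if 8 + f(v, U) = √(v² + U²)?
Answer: 21455 + 6*√194 ≈ 21539.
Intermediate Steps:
G(A) = A + 2*A² (G(A) = (A² + A²) + A = 2*A² + A = A + 2*A²)
f(v, U) = -8 + √(U² + v²) (f(v, U) = -8 + √(v² + U²) = -8 + √(U² + v²))
(((10318 + 9935) - 4754) + 5964) + f(G(6), P) = (((10318 + 9935) - 4754) + 5964) + (-8 + √(30² + (6*(1 + 2*6))²)) = ((20253 - 4754) + 5964) + (-8 + √(900 + (6*(1 + 12))²)) = (15499 + 5964) + (-8 + √(900 + (6*13)²)) = 21463 + (-8 + √(900 + 78²)) = 21463 + (-8 + √(900 + 6084)) = 21463 + (-8 + √6984) = 21463 + (-8 + 6*√194) = 21455 + 6*√194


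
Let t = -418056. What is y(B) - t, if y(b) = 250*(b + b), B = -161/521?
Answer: 217726676/521 ≈ 4.1790e+5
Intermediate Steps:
B = -161/521 (B = -161*1/521 = -161/521 ≈ -0.30902)
y(b) = 500*b (y(b) = 250*(2*b) = 500*b)
y(B) - t = 500*(-161/521) - 1*(-418056) = -80500/521 + 418056 = 217726676/521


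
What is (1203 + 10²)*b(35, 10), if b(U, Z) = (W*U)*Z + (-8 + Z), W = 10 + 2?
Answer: 5475206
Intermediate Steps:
W = 12
b(U, Z) = -8 + Z + 12*U*Z (b(U, Z) = (12*U)*Z + (-8 + Z) = 12*U*Z + (-8 + Z) = -8 + Z + 12*U*Z)
(1203 + 10²)*b(35, 10) = (1203 + 10²)*(-8 + 10 + 12*35*10) = (1203 + 100)*(-8 + 10 + 4200) = 1303*4202 = 5475206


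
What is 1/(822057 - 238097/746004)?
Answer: 746004/613257572131 ≈ 1.2165e-6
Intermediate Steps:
1/(822057 - 238097/746004) = 1/(613257572131/746004) = 746004/613257572131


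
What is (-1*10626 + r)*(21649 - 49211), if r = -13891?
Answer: 675737554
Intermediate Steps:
(-1*10626 + r)*(21649 - 49211) = (-1*10626 - 13891)*(21649 - 49211) = (-10626 - 13891)*(-27562) = -24517*(-27562) = 675737554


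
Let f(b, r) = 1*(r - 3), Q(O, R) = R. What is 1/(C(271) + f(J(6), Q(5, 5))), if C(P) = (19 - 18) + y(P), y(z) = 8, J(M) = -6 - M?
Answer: 1/11 ≈ 0.090909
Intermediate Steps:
f(b, r) = -3 + r (f(b, r) = 1*(-3 + r) = -3 + r)
C(P) = 9 (C(P) = (19 - 18) + 8 = 1 + 8 = 9)
1/(C(271) + f(J(6), Q(5, 5))) = 1/(9 + (-3 + 5)) = 1/(9 + 2) = 1/11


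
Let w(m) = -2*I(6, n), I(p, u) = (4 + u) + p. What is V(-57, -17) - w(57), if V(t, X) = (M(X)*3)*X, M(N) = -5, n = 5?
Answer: 285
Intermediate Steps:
I(p, u) = 4 + p + u
w(m) = -30 (w(m) = -2*(4 + 6 + 5) = -2*15 = -30)
V(t, X) = -15*X (V(t, X) = (-5*3)*X = -15*X)
V(-57, -17) - w(57) = -15*(-17) - 1*(-30) = 255 + 30 = 285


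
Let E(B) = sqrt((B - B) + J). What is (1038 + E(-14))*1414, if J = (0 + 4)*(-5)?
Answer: 1467732 + 2828*I*sqrt(5) ≈ 1.4677e+6 + 6323.6*I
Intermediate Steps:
J = -20 (J = 4*(-5) = -20)
E(B) = 2*I*sqrt(5) (E(B) = sqrt((B - B) - 20) = sqrt(0 - 20) = sqrt(-20) = 2*I*sqrt(5))
(1038 + E(-14))*1414 = (1038 + 2*I*sqrt(5))*1414 = 1467732 + 2828*I*sqrt(5)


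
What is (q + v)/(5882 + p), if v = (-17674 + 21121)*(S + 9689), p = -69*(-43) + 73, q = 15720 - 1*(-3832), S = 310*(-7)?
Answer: 25937545/8922 ≈ 2907.1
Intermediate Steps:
S = -2170
q = 19552 (q = 15720 + 3832 = 19552)
p = 3040 (p = 2967 + 73 = 3040)
v = 25917993 (v = (-17674 + 21121)*(-2170 + 9689) = 3447*7519 = 25917993)
(q + v)/(5882 + p) = (19552 + 25917993)/(5882 + 3040) = 25937545/8922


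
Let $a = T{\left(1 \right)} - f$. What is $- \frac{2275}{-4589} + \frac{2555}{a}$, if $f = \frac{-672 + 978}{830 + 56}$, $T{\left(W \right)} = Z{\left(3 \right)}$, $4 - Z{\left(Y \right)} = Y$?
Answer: $\frac{79919819}{20474} \approx 3903.5$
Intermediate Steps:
$Z{\left(Y \right)} = 4 - Y$
$T{\left(W \right)} = 1$ ($T{\left(W \right)} = 4 - 3 = 1$)
$f = \frac{153}{443}$ ($f = \frac{306}{886} = 306 \cdot \frac{1}{886} = \frac{153}{443} \approx 0.34537$)
$a = \frac{290}{443}$ ($a = 1 - \frac{153}{443} = \frac{290}{443} \approx 0.65463$)
$- \frac{2275}{-4589} + \frac{2555}{a} = - \frac{2275}{-4589} + \frac{2555}{\frac{290}{443}} = \left(-2275\right) \left(- \frac{1}{4589}\right) + 2555 \cdot \frac{443}{290} = \frac{175}{353} + \frac{226373}{58} = \frac{79919819}{20474}$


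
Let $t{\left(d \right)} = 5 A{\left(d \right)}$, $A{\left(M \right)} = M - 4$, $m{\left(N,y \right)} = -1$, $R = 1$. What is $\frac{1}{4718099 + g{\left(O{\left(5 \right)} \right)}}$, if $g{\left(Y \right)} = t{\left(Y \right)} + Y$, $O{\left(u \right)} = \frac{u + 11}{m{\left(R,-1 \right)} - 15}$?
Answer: $\frac{1}{4718073} \approx 2.1195 \cdot 10^{-7}$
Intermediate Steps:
$O{\left(u \right)} = - \frac{11}{16} - \frac{u}{16}$ ($O{\left(u \right)} = \frac{u + 11}{-1 - 15} = \frac{11 + u}{-16} = \left(11 + u\right) \left(- \frac{1}{16}\right) = - \frac{11}{16} - \frac{u}{16}$)
$A{\left(M \right)} = -4 + M$ ($A{\left(M \right)} = M - 4 = -4 + M$)
$t{\left(d \right)} = -20 + 5 d$ ($t{\left(d \right)} = 5 \left(-4 + d\right) = -20 + 5 d$)
$g{\left(Y \right)} = -20 + 6 Y$ ($g{\left(Y \right)} = \left(-20 + 5 Y\right) + Y = -20 + 6 Y$)
$\frac{1}{4718099 + g{\left(O{\left(5 \right)} \right)}} = \frac{1}{4718099 - \left(20 - 6 \left(- \frac{11}{16} - \frac{5}{16}\right)\right)} = \frac{1}{4718099 + \left(-20 + 6 \left(-1\right)\right)} = \frac{1}{4718099 - 26} = \frac{1}{4718073}$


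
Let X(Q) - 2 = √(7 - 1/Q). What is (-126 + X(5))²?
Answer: (620 - √170)²/25 ≈ 14736.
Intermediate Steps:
X(Q) = 2 + √(7 - 1/Q)
(-126 + X(5))² = (-126 + (2 + √(7 - 1/5)))² = (-126 + (2 + √(7 - 1*⅕)))² = (-126 + (2 + √(7 - ⅕)))² = (-126 + (2 + √(34/5)))² = (-126 + (2 + √170/5))² = (-124 + √170/5)²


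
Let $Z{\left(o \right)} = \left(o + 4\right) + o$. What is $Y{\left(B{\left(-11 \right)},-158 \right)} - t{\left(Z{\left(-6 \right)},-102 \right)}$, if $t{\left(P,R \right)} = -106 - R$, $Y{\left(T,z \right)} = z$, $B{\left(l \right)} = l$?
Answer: $-154$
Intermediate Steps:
$Z{\left(o \right)} = 4 + 2 o$ ($Z{\left(o \right)} = \left(4 + o\right) + o = 4 + 2 o$)
$Y{\left(B{\left(-11 \right)},-158 \right)} - t{\left(Z{\left(-6 \right)},-102 \right)} = -158 - \left(-106 - -102\right) = -158 - \left(-106 + 102\right) = -158 - -4 = -158 + 4 = -154$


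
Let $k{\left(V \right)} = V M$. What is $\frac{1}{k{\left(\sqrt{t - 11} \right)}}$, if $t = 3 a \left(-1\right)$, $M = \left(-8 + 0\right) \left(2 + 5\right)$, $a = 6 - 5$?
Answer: $\frac{i \sqrt{14}}{784} \approx 0.0047725 i$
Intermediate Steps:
$a = 1$
$M = -56$ ($M = \left(-8\right) 7 = -56$)
$t = -3$ ($t = 3 \cdot 1 \left(-1\right) = 3 \left(-1\right) = -3$)
$k{\left(V \right)} = - 56 V$ ($k{\left(V \right)} = V \left(-56\right) = - 56 V$)
$\frac{1}{k{\left(\sqrt{t - 11} \right)}} = \frac{1}{\left(-56\right) \sqrt{-3 - 11}} = \frac{1}{\left(-56\right) \sqrt{-14}} = \frac{1}{\left(-56\right) i \sqrt{14}} = \frac{i \sqrt{14}}{784}$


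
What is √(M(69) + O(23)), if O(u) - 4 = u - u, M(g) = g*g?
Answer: √4765 ≈ 69.029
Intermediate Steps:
M(g) = g²
O(u) = 4 (O(u) = 4 + (u - u) = 4 + 0 = 4)
√(M(69) + O(23)) = √(69² + 4) = √(4761 + 4) = √4765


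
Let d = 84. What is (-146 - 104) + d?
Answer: -166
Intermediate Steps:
(-146 - 104) + d = (-146 - 104) + 84 = -250 + 84 = -166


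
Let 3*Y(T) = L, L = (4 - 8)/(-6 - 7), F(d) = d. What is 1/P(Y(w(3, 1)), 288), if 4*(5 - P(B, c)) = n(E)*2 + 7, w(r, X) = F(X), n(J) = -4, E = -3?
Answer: 4/21 ≈ 0.19048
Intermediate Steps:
w(r, X) = X
L = 4/13 (L = -4/(-13) = -4*(-1/13) = 4/13 ≈ 0.30769)
Y(T) = 4/39 (Y(T) = (1/3)*(4/13) = 4/39)
P(B, c) = 21/4 (P(B, c) = 5 - (-4*2 + 7)/4 = 5 - (-8 + 7)/4 = 5 - 1/4*(-1) = 5 + 1/4 = 21/4)
1/P(Y(w(3, 1)), 288) = 1/(21/4) = 4/21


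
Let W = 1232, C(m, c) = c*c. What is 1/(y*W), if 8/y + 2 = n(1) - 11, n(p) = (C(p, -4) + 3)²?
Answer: 87/2464 ≈ 0.035308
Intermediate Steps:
C(m, c) = c²
n(p) = 361 (n(p) = ((-4)² + 3)² = (16 + 3)² = 19² = 361)
y = 2/87 (y = 8/(-2 + (361 - 11)) = 8/(-2 + 350) = 8/348 = 8*(1/348) = 2/87 ≈ 0.022988)
1/(y*W) = 1/((2/87)*1232) = 1/(2464/87) = 87/2464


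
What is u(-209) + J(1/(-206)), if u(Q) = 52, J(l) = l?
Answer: 10711/206 ≈ 51.995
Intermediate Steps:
u(-209) + J(1/(-206)) = 52 + 1/(-206) = 52 - 1/206 = 10711/206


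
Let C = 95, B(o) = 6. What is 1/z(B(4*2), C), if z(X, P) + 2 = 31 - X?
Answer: 1/23 ≈ 0.043478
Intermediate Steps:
z(X, P) = 29 - X (z(X, P) = -2 + (31 - X) = 29 - X)
1/z(B(4*2), C) = 1/(29 - 1*6) = 1/(29 - 6) = 1/23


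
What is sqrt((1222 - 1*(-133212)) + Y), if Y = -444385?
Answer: 3*I*sqrt(34439) ≈ 556.73*I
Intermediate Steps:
sqrt((1222 - 1*(-133212)) + Y) = sqrt((1222 - 1*(-133212)) - 444385) = sqrt((1222 + 133212) - 444385) = sqrt(134434 - 444385) = sqrt(-309951) = 3*I*sqrt(34439)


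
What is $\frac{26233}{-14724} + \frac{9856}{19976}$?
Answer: $- \frac{4305803}{3342348} \approx -1.2883$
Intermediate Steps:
$\frac{26233}{-14724} + \frac{9856}{19976} = 26233 \left(- \frac{1}{14724}\right) + 9856 \cdot \frac{1}{19976} = - \frac{26233}{14724} + \frac{112}{227} = - \frac{4305803}{3342348}$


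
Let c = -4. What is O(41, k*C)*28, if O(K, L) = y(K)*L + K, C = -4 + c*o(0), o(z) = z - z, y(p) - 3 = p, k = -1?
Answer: 6076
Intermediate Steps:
y(p) = 3 + p
o(z) = 0
C = -4 (C = -4 - 4*0 = -4 + 0 = -4)
O(K, L) = K + L*(3 + K) (O(K, L) = (3 + K)*L + K = L*(3 + K) + K = K + L*(3 + K))
O(41, k*C)*28 = (41 + (-1*(-4))*(3 + 41))*28 = (41 + 4*44)*28 = (41 + 176)*28 = 217*28 = 6076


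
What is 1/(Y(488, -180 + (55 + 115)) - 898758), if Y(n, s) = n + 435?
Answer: -1/897835 ≈ -1.1138e-6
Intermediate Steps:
Y(n, s) = 435 + n
1/(Y(488, -180 + (55 + 115)) - 898758) = 1/((435 + 488) - 898758) = 1/(923 - 898758) = 1/(-897835) = -1/897835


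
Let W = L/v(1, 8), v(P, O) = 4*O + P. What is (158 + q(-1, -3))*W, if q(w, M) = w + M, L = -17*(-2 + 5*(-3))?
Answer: 4046/3 ≈ 1348.7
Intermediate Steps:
L = 289 (L = -17*(-2 - 15) = -17*(-17) = 289)
q(w, M) = M + w
v(P, O) = P + 4*O
W = 289/33 (W = 289/(1 + 4*8) = 289/(1 + 32) = 289/33 ≈ 8.7576)
(158 + q(-1, -3))*W = (158 + (-3 - 1))*(289/33) = (158 - 4)*(289/33) = 154*(289/33) = 4046/3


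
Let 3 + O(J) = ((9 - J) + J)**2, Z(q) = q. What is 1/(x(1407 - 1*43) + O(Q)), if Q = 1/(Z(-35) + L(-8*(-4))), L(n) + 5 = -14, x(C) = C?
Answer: 1/1442 ≈ 0.00069348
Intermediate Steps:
L(n) = -19 (L(n) = -5 - 14 = -19)
Q = -1/54 (Q = 1/(-35 - 19) = 1/(-54) = -1/54 ≈ -0.018519)
O(J) = 78 (O(J) = -3 + ((9 - J) + J)**2 = -3 + 9**2 = -3 + 81 = 78)
1/(x(1407 - 1*43) + O(Q)) = 1/((1407 - 1*43) + 78) = 1/((1407 - 43) + 78) = 1/(1364 + 78) = 1/1442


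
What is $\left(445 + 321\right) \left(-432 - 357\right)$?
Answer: $-604374$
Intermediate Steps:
$\left(445 + 321\right) \left(-432 - 357\right) = 766 \left(-789\right) = -604374$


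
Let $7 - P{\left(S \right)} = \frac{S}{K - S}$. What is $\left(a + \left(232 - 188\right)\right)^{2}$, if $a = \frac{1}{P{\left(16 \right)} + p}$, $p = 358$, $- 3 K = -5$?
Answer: $\frac{479881780225}{247842049} \approx 1936.2$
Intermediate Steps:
$K = \frac{5}{3}$ ($K = \left(- \frac{1}{3}\right) \left(-5\right) = \frac{5}{3} \approx 1.6667$)
$P{\left(S \right)} = 7 - \frac{S}{\frac{5}{3} - S}$
$a = \frac{43}{15743}$ ($a = \frac{1}{\frac{-35 + 24 \cdot 16}{-5 + 3 \cdot 16} + 358} = \frac{1}{\frac{-35 + 384}{-5 + 48} + 358} = \frac{1}{\frac{1}{43} \cdot 349 + 358} = \frac{1}{\frac{349}{43} + 358} = \frac{1}{\frac{15743}{43}} = \frac{43}{15743} \approx 0.0027314$)
$\left(a + \left(232 - 188\right)\right)^{2} = \left(\frac{43}{15743} + \left(232 - 188\right)\right)^{2} = \left(\frac{43}{15743} + 44\right)^{2} = \left(\frac{692735}{15743}\right)^{2} = \frac{479881780225}{247842049}$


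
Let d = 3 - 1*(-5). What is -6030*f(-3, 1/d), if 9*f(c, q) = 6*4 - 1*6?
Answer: -12060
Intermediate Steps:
d = 8 (d = 3 + 5 = 8)
f(c, q) = 2 (f(c, q) = (6*4 - 1*6)/9 = (24 - 6)/9 = (1/9)*18 = 2)
-6030*f(-3, 1/d) = -6030*2 = -12060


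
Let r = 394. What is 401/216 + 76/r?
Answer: 87205/42552 ≈ 2.0494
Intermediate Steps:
401/216 + 76/r = 401/216 + 76/394 = 401*(1/216) + 76*(1/394) = 401/216 + 38/197 = 87205/42552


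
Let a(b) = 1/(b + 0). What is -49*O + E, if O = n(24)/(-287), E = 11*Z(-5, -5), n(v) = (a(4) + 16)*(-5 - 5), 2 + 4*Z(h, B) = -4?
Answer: -1814/41 ≈ -44.244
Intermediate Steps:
Z(h, B) = -3/2 (Z(h, B) = -½ + (¼)*(-4) = -½ - 1 = -3/2)
a(b) = 1/b
n(v) = -325/2 (n(v) = (1/4 + 16)*(-5 - 5) = (¼ + 16)*(-10) = (65/4)*(-10) = -325/2)
E = -33/2 (E = 11*(-3/2) = -33/2 ≈ -16.500)
O = 325/574 (O = -325/2/(-287) = -325/2*(-1/287) = 325/574 ≈ 0.56620)
-49*O + E = -49*325/574 - 33/2 = -2275/82 - 33/2 = -1814/41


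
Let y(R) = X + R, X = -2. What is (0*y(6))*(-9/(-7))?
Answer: 0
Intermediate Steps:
y(R) = -2 + R
(0*y(6))*(-9/(-7)) = (0*(-2 + 6))*(-9/(-7)) = (0*4)*(-9*(-⅐)) = 0*(9/7) = 0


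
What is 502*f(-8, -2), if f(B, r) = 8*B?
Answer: -32128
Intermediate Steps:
502*f(-8, -2) = 502*(8*(-8)) = 502*(-64) = -32128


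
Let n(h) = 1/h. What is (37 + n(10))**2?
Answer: 137641/100 ≈ 1376.4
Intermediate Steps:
(37 + n(10))**2 = (37 + 1/10)**2 = (371/10)**2 = 137641/100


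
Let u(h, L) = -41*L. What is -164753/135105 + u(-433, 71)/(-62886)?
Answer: -1107485167/944023670 ≈ -1.1732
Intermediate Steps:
-164753/135105 + u(-433, 71)/(-62886) = -164753/135105 - 41*71/(-62886) = -164753*1/135105 - 2911*(-1/62886) = -164753/135105 + 2911/62886 = -1107485167/944023670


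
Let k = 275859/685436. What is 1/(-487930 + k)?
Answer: -685436/334444511621 ≈ -2.0495e-6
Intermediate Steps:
k = 275859/685436 (k = 275859*(1/685436) = 275859/685436 ≈ 0.40246)
1/(-487930 + k) = 1/(-487930 + 275859/685436) = 1/(-334444511621/685436) = -685436/334444511621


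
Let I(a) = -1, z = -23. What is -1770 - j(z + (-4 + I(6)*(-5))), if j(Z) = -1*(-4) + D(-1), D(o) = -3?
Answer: -1771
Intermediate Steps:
j(Z) = 1 (j(Z) = -1*(-4) - 3 = 4 - 3 = 1)
-1770 - j(z + (-4 + I(6)*(-5))) = -1770 - 1*1 = -1770 - 1 = -1771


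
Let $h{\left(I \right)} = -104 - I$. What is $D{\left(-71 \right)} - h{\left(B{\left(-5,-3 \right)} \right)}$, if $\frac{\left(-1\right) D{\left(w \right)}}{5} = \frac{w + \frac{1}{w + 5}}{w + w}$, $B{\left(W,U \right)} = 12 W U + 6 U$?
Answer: $\frac{2469517}{9372} \approx 263.5$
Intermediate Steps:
$B{\left(W,U \right)} = 6 U + 12 U W$ ($B{\left(W,U \right)} = 12 U W + 6 U = 6 U + 12 U W$)
$D{\left(w \right)} = - \frac{5 \left(w + \frac{1}{5 + w}\right)}{2 w}$ ($D{\left(w \right)} = - 5 \frac{w + \frac{1}{w + 5}}{w + w} = - 5 \frac{w + \frac{1}{5 + w}}{2 w} = - \frac{5 \left(w + \frac{1}{5 + w}\right)}{2 w}$)
$D{\left(-71 \right)} - h{\left(B{\left(-5,-3 \right)} \right)} = \frac{5 \left(-1 - \left(-71\right)^{2} - -355\right)}{2 \left(-71\right) \left(5 - 71\right)} - \left(-104 - 6 \left(-3\right) \left(1 + 2 \left(-5\right)\right)\right) = \frac{5}{2} \left(- \frac{1}{71}\right) \frac{1}{-66} \left(-1 - 5041 + 355\right) - \left(-104 - 6 \left(-3\right) \left(1 - 10\right)\right) = \frac{5}{2} \left(- \frac{1}{71}\right) \left(- \frac{1}{66}\right) \left(-1 - 5041 + 355\right) - \left(-104 - 6 \left(-3\right) \left(-9\right)\right) = \frac{5}{2} \left(- \frac{1}{71}\right) \left(- \frac{1}{66}\right) \left(-4687\right) - \left(-104 - 162\right) = - \frac{23435}{9372} - \left(-104 - 162\right) = - \frac{23435}{9372} - -266 = - \frac{23435}{9372} + 266 = \frac{2469517}{9372}$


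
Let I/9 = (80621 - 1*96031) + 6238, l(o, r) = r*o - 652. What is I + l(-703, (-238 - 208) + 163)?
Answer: 115749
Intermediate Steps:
l(o, r) = -652 + o*r (l(o, r) = o*r - 652 = -652 + o*r)
I = -82548 (I = 9*((80621 - 1*96031) + 6238) = 9*((80621 - 96031) + 6238) = 9*(-15410 + 6238) = 9*(-9172) = -82548)
I + l(-703, (-238 - 208) + 163) = -82548 + (-652 - 703*((-238 - 208) + 163)) = -82548 + (-652 - 703*(-446 + 163)) = -82548 + (-652 - 703*(-283)) = -82548 + (-652 + 198949) = -82548 + 198297 = 115749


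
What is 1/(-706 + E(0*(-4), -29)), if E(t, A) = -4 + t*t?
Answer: -1/710 ≈ -0.0014085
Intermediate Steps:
E(t, A) = -4 + t²
1/(-706 + E(0*(-4), -29)) = 1/(-706 + (-4 + (0*(-4))²)) = 1/(-706 + (-4 + 0²)) = 1/(-706 + (-4 + 0)) = 1/(-706 - 4) = 1/(-710) = -1/710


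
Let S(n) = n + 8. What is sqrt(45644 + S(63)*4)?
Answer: 2*sqrt(11482) ≈ 214.31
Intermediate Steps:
S(n) = 8 + n
sqrt(45644 + S(63)*4) = sqrt(45644 + (8 + 63)*4) = sqrt(45644 + 71*4) = sqrt(45644 + 284) = sqrt(45928) = 2*sqrt(11482)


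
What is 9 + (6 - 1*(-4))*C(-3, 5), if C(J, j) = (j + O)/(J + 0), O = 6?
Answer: -83/3 ≈ -27.667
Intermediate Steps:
C(J, j) = (6 + j)/J (C(J, j) = (j + 6)/(J + 0) = (6 + j)/J)
9 + (6 - 1*(-4))*C(-3, 5) = 9 + (6 - 1*(-4))*((6 + 5)/(-3)) = 9 + (6 + 4)*(-⅓*11) = 9 + 10*(-11/3) = 9 - 110/3 = -83/3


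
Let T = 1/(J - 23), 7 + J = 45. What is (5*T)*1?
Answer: ⅓ ≈ 0.33333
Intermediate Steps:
J = 38 (J = -7 + 45 = 38)
T = 1/15 (T = 1/(38 - 23) = 1/15 ≈ 0.066667)
(5*T)*1 = (5*(1/15))*1 = (⅓)*1 = ⅓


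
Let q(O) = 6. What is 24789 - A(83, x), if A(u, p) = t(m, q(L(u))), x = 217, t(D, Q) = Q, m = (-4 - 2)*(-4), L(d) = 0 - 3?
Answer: 24783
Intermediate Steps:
L(d) = -3
m = 24 (m = -6*(-4) = 24)
A(u, p) = 6
24789 - A(83, x) = 24789 - 1*6 = 24789 - 6 = 24783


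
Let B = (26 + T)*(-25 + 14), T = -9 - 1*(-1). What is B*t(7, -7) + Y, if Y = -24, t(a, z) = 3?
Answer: -618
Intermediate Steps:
T = -8 (T = -9 + 1 = -8)
B = -198 (B = (26 - 8)*(-25 + 14) = 18*(-11) = -198)
B*t(7, -7) + Y = -198*3 - 24 = -594 - 24 = -618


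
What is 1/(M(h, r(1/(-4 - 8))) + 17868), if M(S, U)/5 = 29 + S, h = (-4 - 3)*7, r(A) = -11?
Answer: 1/17768 ≈ 5.6281e-5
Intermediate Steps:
h = -49 (h = -7*7 = -49)
M(S, U) = 145 + 5*S (M(S, U) = 5*(29 + S) = 145 + 5*S)
1/(M(h, r(1/(-4 - 8))) + 17868) = 1/((145 + 5*(-49)) + 17868) = 1/((145 - 245) + 17868) = 1/(-100 + 17868) = 1/17768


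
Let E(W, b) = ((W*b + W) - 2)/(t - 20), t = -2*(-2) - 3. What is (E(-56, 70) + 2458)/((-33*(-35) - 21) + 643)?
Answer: 50680/33763 ≈ 1.5011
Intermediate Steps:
t = 1 (t = 4 - 3 = 1)
E(W, b) = 2/19 - W/19 - W*b/19 (E(W, b) = ((W*b + W) - 2)/(1 - 20) = ((W + W*b) - 2)/(-19) = (-2 + W + W*b)*(-1/19) = 2/19 - W/19 - W*b/19)
(E(-56, 70) + 2458)/((-33*(-35) - 21) + 643) = ((2/19 - 1/19*(-56) - 1/19*(-56)*70) + 2458)/((-33*(-35) - 21) + 643) = ((2/19 + 56/19 + 3920/19) + 2458)/((1155 - 21) + 643) = (3978/19 + 2458)/(1134 + 643) = (50680/19)/1777 = (50680/19)*(1/1777) = 50680/33763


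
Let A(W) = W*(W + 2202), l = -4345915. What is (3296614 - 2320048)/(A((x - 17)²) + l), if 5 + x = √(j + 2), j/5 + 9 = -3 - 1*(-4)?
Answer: 976566*I/(-3238475*I + 136136*√38) ≈ -0.28258 + 0.073225*I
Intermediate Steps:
j = -40 (j = -45 + 5*(-3 - 1*(-4)) = -45 + 5*(-3 + 4) = -45 + 5*1 = -45 + 5 = -40)
x = -5 + I*√38 (x = -5 + √(-40 + 2) = -5 + √(-38) = -5 + I*√38 ≈ -5.0 + 6.1644*I)
A(W) = W*(2202 + W)
(3296614 - 2320048)/(A((x - 17)²) + l) = (3296614 - 2320048)/(((-5 + I*√38) - 17)²*(2202 + ((-5 + I*√38) - 17)²) - 4345915) = 976566/((-22 + I*√38)²*(2202 + (-22 + I*√38)²) - 4345915) = 976566/(-4345915 + (-22 + I*√38)²*(2202 + (-22 + I*√38)²))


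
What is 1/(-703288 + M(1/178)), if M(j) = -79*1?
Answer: -1/703367 ≈ -1.4217e-6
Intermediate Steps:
M(j) = -79
1/(-703288 + M(1/178)) = 1/(-703288 - 79) = 1/(-703367) = -1/703367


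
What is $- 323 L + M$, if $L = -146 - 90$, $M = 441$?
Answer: $76669$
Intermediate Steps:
$L = -236$ ($L = -146 - 90 = -236$)
$- 323 L + M = \left(-323\right) \left(-236\right) + 441 = 76228 + 441 = 76669$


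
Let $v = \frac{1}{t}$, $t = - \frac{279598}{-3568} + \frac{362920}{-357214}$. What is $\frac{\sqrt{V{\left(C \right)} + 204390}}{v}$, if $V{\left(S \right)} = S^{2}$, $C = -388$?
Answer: $\frac{24645355353 \sqrt{354934}}{318634888} \approx 46080.0$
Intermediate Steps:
$t = \frac{24645355353}{318634888}$ ($t = \left(-279598\right) \left(- \frac{1}{3568}\right) + 362920 \left(- \frac{1}{357214}\right) = \frac{139799}{1784} - \frac{181460}{178607} = \frac{24645355353}{318634888} \approx 77.347$)
$v = \frac{318634888}{24645355353}$ ($v = \frac{1}{\frac{24645355353}{318634888}} = \frac{318634888}{24645355353} \approx 0.012929$)
$\frac{\sqrt{V{\left(C \right)} + 204390}}{v} = \frac{\sqrt{\left(-388\right)^{2} + 204390}}{\frac{318634888}{24645355353}} = \sqrt{150544 + 204390} \cdot \frac{24645355353}{318634888} = \sqrt{354934} \cdot \frac{24645355353}{318634888} = \frac{24645355353 \sqrt{354934}}{318634888}$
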